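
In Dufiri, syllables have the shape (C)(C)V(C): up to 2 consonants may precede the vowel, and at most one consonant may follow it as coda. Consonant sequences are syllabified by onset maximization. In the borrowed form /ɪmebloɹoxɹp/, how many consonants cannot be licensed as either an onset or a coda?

2

Under (C)(C)V(C), the unsyllabifiable consonants are /ɹ/, /p/ (at most one coda consonant is licensed; onsets may contain at most 2 consonants).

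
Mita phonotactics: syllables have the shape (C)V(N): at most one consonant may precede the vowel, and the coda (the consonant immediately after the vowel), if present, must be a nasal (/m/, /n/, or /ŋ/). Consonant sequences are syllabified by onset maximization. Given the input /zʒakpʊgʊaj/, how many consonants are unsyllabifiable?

3

The consonants /z/, /k/, /j/ cannot be parsed into a legal (C)V(N) syllable (only a nasal (/m/, /n/, or /ŋ/) is licensed in coda position; onsets are limited to one consonant).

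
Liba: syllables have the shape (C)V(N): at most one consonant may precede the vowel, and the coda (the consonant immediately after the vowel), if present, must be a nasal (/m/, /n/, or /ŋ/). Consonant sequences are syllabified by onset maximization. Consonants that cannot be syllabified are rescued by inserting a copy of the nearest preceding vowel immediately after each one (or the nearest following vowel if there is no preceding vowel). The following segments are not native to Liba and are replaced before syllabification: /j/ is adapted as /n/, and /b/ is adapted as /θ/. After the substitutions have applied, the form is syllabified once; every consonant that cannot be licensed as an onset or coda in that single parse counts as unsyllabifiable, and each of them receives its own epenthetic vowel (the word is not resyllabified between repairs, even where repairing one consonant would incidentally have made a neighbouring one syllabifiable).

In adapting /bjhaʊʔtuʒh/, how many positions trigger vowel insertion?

After substitution the input is /θnhaʊʔtuʒh/.
The unsyllabifiable consonants are /θ/, /n/, /ʔ/, /ʒ/, /h/; each receives one epenthetic vowel.

5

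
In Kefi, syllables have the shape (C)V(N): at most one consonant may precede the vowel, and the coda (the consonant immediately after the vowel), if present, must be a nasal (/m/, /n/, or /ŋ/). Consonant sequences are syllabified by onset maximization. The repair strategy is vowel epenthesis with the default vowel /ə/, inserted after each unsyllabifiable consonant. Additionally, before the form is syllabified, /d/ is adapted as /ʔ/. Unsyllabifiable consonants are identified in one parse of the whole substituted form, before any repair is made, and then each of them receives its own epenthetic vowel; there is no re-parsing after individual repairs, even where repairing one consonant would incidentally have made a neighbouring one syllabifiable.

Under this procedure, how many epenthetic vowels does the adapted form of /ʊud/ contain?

After substitution the input is /ʊuʔ/.
The unsyllabifiable consonants are /ʔ/; each receives one epenthetic vowel.

1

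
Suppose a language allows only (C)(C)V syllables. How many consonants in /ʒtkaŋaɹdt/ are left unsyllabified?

4

Syllabifying with onset maximization leaves /ʒ/, /ɹ/, /d/, /t/ stranded (no codas are permitted; onsets may contain at most 2 consonants).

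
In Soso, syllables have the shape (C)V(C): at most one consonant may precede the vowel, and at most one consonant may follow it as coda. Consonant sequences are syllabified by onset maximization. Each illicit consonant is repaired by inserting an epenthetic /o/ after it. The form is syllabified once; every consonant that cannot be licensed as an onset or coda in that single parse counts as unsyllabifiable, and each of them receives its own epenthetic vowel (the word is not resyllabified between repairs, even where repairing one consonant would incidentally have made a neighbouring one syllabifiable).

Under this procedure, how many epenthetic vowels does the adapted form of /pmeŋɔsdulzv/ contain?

3

The unsyllabifiable consonants are /p/, /z/, /v/; each receives one epenthetic vowel.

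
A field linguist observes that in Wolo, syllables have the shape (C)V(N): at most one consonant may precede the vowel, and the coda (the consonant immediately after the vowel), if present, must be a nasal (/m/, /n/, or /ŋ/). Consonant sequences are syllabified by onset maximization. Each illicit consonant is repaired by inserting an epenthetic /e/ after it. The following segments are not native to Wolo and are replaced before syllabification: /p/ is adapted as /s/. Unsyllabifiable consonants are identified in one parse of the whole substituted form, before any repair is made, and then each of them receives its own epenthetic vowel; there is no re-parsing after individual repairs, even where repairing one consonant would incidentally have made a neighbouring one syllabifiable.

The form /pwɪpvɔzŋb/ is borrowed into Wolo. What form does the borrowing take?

sewɪsevɔzeŋebe

Substitution: /p/ → /s/, giving /swɪsvɔzŋb/.
Under (C)V(N), the unsyllabifiable consonants are /s/, /s/, /z/, /ŋ/, /b/ (only a nasal (/m/, /n/, or /ŋ/) is licensed in coda position; onsets are limited to one consonant).
Inserting the epenthetic vowel yields /s/ → /se/, /s/ → /se/, /z/ → /ze/, /ŋ/ → /ŋe/, /b/ → /be/.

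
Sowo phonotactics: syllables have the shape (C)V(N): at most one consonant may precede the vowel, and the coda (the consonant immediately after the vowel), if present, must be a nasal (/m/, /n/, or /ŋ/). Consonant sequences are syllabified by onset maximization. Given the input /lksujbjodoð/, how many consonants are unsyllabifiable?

The consonants /l/, /k/, /j/, /b/, /ð/ cannot be parsed into a legal (C)V(N) syllable (only a nasal (/m/, /n/, or /ŋ/) is licensed in coda position; onsets are limited to one consonant).

5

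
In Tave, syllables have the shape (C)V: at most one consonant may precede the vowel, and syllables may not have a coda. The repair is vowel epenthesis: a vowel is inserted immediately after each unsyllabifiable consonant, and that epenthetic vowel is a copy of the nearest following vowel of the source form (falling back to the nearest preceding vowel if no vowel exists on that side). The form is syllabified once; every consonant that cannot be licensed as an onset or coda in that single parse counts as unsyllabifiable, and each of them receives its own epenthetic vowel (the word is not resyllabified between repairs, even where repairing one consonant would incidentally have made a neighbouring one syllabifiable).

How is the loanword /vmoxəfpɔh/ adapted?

The consonants /v/, /f/, /h/ cannot be parsed into a legal (C)V syllable (no codas are permitted; onsets are limited to one consonant).
Epenthesis after each stranded consonant: /v/ → /vo/, /f/ → /fɔ/, /h/ → /hɔ/.

vomoxəfɔpɔhɔ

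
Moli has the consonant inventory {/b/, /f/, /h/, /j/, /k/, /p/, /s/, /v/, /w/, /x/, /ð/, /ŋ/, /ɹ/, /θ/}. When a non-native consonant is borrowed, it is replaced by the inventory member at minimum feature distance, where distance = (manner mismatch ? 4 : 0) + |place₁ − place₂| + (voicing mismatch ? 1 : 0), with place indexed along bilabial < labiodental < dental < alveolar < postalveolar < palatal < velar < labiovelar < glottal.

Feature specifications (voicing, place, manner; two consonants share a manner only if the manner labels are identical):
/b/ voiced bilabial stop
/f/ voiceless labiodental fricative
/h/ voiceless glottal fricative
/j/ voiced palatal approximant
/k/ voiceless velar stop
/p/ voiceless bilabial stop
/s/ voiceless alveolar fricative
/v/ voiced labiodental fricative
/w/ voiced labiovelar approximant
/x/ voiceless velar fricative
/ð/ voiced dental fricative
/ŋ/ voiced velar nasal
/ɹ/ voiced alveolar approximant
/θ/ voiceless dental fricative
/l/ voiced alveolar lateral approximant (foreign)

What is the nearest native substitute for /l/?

/ɹ/ is closest: manner differs (lateral approximant→approximant, +4), place distance 0 (alveolar→alveolar), same voicing; total 4. Next closest is /s/ at distance 5.

ɹ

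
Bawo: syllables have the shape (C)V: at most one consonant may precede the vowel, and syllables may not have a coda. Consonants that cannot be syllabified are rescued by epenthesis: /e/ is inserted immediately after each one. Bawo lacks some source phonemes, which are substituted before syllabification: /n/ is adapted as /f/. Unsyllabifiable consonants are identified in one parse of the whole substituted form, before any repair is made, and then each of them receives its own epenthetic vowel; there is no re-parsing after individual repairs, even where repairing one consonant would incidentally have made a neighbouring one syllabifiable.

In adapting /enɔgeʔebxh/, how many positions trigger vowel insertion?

3

After substitution the input is /efɔgeʔebxh/.
The unsyllabifiable consonants are /b/, /x/, /h/; each receives one epenthetic vowel.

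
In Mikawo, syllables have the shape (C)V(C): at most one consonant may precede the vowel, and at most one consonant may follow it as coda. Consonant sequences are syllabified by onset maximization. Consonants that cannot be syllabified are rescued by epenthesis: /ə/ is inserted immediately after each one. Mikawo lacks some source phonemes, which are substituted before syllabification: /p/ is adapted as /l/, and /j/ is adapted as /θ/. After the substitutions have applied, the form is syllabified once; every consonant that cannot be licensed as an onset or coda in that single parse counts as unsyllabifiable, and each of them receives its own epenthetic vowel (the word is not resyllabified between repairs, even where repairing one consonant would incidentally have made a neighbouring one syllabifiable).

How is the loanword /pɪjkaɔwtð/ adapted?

Substitution: /p/ → /l/, /j/ → /θ/, giving /lɪθkaɔwtð/.
The consonants /t/, /ð/ cannot be parsed into a legal (C)V(C) syllable (at most one coda consonant is licensed; onsets are limited to one consonant).
Each unlicensed consonant becomes the onset of a new syllable: /t/ → /tə/, /ð/ → /ðə/.

lɪθkaɔwtəðə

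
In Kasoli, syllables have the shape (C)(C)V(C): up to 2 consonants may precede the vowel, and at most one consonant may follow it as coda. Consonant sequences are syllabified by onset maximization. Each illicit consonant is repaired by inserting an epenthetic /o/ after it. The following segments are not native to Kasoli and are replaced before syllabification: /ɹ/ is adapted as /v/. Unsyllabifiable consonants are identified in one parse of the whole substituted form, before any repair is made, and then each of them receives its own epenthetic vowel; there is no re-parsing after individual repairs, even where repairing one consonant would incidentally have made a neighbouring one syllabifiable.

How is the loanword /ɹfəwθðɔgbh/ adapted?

Substitution: /ɹ/ → /v/, giving /vfəwθðɔgbh/.
Under (C)(C)V(C), the unsyllabifiable consonants are /b/, /h/ (at most one coda consonant is licensed; onsets may contain at most 2 consonants).
Each unlicensed consonant becomes the onset of a new syllable: /b/ → /bo/, /h/ → /ho/.

vfəwθðɔgboho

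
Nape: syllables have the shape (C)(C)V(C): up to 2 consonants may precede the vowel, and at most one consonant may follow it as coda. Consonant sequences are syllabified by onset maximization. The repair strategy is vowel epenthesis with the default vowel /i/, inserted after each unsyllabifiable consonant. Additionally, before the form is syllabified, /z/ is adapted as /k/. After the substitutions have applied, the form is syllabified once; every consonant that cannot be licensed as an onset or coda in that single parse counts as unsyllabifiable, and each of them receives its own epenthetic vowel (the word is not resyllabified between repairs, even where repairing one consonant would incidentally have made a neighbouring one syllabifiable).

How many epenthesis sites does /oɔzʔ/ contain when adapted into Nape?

1

After substitution the input is /oɔkʔ/.
The unsyllabifiable consonants are /ʔ/; each receives one epenthetic vowel.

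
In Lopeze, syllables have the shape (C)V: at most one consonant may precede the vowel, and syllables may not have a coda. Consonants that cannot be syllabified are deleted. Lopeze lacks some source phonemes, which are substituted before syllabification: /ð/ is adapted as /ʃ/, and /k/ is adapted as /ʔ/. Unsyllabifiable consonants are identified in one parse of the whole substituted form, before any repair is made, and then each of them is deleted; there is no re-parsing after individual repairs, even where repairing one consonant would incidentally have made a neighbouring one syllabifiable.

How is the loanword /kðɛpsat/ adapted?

Substitution: /k/ → /ʔ/, /ð/ → /ʃ/, giving /ʔʃɛpsat/.
Syllabifying with onset maximization leaves /ʔ/, /p/, /t/ stranded (no codas are permitted; onsets are limited to one consonant).
Deleting the stranded consonants removes /ʔ/, /p/, /t/.

ʃɛsa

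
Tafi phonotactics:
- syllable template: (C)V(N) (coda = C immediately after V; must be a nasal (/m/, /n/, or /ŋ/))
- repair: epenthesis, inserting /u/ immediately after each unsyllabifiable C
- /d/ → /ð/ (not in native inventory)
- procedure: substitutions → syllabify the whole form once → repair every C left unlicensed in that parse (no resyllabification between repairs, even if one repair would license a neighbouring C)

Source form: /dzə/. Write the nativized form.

Substitution: /d/ → /ð/, giving /ðzə/.
Syllabifying with onset maximization leaves /ð/ stranded (only a nasal (/m/, /n/, or /ŋ/) is licensed in coda position; onsets are limited to one consonant).
Inserting the epenthetic vowel yields /ð/ → /ðu/.

ðuzə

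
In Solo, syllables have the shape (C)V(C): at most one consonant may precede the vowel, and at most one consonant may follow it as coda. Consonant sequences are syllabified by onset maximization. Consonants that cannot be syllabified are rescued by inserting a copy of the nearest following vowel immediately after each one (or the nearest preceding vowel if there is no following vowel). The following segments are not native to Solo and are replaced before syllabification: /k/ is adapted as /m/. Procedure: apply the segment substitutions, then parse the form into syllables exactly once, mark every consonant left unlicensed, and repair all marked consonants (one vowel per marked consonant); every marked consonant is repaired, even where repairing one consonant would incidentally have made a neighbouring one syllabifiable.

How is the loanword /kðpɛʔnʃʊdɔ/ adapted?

mɛðɛpɛʔnʊʃʊdɔ

Substitution: /k/ → /m/, giving /mðpɛʔnʃʊdɔ/.
Syllabifying with onset maximization leaves /m/, /ð/, /n/ stranded (at most one coda consonant is licensed; onsets are limited to one consonant).
Epenthesis after each stranded consonant: /m/ → /mɛ/, /ð/ → /ðɛ/, /n/ → /nʊ/.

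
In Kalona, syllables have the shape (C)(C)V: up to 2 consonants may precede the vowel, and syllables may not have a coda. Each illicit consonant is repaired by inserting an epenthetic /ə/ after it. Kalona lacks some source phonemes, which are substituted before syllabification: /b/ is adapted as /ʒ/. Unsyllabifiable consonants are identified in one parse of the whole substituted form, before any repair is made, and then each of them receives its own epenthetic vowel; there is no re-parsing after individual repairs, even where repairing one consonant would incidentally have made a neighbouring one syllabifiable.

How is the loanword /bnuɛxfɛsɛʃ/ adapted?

Substitution: /b/ → /ʒ/, giving /ʒnuɛxfɛsɛʃ/.
Syllabifying with onset maximization leaves /ʃ/ stranded (no codas are permitted; onsets may contain at most 2 consonants).
Each unlicensed consonant becomes the onset of a new syllable: /ʃ/ → /ʃə/.

ʒnuɛxfɛsɛʃə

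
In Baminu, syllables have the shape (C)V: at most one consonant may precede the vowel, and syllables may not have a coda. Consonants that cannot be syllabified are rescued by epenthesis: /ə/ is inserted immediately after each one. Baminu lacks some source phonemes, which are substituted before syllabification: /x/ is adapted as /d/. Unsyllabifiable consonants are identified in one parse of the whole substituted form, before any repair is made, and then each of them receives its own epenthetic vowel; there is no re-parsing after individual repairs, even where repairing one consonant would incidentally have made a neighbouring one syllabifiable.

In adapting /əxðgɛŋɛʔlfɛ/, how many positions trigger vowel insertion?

4

After substitution the input is /ədðgɛŋɛʔlfɛ/.
The unsyllabifiable consonants are /d/, /ð/, /ʔ/, /l/; each receives one epenthetic vowel.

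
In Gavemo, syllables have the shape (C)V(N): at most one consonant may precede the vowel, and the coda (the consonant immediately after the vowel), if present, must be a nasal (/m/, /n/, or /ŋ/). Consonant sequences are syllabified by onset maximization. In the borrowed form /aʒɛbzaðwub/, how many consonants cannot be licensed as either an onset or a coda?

3

Syllabifying with onset maximization leaves /b/, /ð/, /b/ stranded (only a nasal (/m/, /n/, or /ŋ/) is licensed in coda position; onsets are limited to one consonant).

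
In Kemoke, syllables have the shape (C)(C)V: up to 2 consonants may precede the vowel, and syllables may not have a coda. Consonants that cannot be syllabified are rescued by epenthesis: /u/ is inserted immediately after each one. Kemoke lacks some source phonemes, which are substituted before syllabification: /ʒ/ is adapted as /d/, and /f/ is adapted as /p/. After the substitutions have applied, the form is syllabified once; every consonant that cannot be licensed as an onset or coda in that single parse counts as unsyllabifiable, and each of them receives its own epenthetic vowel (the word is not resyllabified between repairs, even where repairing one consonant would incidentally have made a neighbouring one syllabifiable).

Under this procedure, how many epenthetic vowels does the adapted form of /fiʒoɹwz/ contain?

After substitution the input is /pidoɹwz/.
The unsyllabifiable consonants are /ɹ/, /w/, /z/; each receives one epenthetic vowel.

3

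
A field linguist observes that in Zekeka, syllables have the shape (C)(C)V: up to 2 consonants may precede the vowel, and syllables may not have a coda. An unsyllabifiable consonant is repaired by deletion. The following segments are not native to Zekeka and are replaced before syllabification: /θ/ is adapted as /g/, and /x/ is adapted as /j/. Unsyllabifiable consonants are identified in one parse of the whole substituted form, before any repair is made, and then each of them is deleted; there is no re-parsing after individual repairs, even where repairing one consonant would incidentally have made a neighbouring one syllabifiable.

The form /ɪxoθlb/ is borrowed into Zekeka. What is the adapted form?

Substitution: /x/ → /j/, /θ/ → /g/, giving /ɪjoglb/.
Under (C)(C)V, the unsyllabifiable consonants are /g/, /l/, /b/ (no codas are permitted; onsets may contain at most 2 consonants).
Each unlicensed consonant is deleted: /g/, /l/, /b/.

ɪjo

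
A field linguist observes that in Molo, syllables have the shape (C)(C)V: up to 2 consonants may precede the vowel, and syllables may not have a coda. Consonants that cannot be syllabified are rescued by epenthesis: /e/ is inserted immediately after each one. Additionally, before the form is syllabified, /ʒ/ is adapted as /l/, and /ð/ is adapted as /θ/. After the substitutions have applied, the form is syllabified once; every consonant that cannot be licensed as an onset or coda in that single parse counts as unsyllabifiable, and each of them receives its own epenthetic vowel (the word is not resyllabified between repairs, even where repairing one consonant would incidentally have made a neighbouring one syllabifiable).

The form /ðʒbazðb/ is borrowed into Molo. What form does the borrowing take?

Substitution: /ð/ → /θ/, /ʒ/ → /l/, giving /θlbazθb/.
Syllabifying with onset maximization leaves /θ/, /z/, /θ/, /b/ stranded (no codas are permitted; onsets may contain at most 2 consonants).
Each unlicensed consonant becomes the onset of a new syllable: /θ/ → /θe/, /z/ → /ze/, /θ/ → /θe/, /b/ → /be/.

θelbazeθebe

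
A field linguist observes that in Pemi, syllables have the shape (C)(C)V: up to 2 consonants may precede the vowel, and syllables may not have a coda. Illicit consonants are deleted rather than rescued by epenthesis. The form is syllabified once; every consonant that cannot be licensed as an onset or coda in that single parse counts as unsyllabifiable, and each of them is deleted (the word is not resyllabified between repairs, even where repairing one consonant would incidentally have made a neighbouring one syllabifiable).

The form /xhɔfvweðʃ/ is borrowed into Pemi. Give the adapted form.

xhɔvwe

Under (C)(C)V, the unsyllabifiable consonants are /f/, /ð/, /ʃ/ (no codas are permitted; onsets may contain at most 2 consonants).
Deleting the stranded consonants removes /f/, /ð/, /ʃ/.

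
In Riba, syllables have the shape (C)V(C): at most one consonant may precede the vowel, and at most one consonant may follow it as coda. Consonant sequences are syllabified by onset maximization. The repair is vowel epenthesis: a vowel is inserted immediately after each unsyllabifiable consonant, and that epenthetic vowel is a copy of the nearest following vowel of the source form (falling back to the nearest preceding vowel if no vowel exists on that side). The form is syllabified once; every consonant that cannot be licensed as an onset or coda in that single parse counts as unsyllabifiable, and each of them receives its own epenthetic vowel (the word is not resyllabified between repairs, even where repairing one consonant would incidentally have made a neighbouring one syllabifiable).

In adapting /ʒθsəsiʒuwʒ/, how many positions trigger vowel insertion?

The unsyllabifiable consonants are /ʒ/, /θ/, /ʒ/; each receives one epenthetic vowel.

3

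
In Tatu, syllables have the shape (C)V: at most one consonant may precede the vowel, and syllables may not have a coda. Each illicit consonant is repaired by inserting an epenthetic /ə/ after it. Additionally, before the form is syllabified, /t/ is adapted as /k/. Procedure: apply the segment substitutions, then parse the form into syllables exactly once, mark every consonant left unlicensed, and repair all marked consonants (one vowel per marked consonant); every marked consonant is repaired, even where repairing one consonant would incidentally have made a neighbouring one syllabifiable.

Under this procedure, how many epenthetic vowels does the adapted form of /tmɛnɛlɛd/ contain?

2

After substitution the input is /kmɛnɛlɛd/.
The unsyllabifiable consonants are /k/, /d/; each receives one epenthetic vowel.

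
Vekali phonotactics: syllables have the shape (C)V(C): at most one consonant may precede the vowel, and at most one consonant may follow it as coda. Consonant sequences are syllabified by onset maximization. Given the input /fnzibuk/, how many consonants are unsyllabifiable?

2

Syllabifying with onset maximization leaves /f/, /n/ stranded (at most one coda consonant is licensed; onsets are limited to one consonant).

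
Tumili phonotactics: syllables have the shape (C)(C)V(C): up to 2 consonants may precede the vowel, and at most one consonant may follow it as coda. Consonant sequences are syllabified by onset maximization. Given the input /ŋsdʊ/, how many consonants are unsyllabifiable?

The consonants /ŋ/ cannot be parsed into a legal (C)(C)V(C) syllable (at most one coda consonant is licensed; onsets may contain at most 2 consonants).

1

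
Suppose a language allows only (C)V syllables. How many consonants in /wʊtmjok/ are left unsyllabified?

The consonants /t/, /m/, /k/ cannot be parsed into a legal (C)V syllable (no codas are permitted; onsets are limited to one consonant).

3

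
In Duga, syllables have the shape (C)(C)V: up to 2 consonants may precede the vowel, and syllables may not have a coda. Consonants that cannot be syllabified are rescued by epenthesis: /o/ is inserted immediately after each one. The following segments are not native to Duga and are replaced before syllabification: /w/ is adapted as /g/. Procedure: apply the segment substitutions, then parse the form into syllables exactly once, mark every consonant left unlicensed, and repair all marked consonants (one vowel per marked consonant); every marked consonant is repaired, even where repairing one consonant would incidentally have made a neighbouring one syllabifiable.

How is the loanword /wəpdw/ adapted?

Substitution: /w/ → /g/, giving /gəpdg/.
Under (C)(C)V, the unsyllabifiable consonants are /p/, /d/, /g/ (no codas are permitted; onsets may contain at most 2 consonants).
Inserting the epenthetic vowel yields /p/ → /po/, /d/ → /do/, /g/ → /go/.

gəpodogo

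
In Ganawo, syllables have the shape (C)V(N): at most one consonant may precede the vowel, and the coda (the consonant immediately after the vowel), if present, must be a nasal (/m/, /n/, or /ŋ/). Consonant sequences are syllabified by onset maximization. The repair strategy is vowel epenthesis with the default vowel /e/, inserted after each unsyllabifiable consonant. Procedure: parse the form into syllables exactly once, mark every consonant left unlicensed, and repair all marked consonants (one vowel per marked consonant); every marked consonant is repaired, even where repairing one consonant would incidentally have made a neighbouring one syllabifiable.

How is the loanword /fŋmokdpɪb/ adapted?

feŋemokedepɪbe

The consonants /f/, /ŋ/, /k/, /d/, /b/ cannot be parsed into a legal (C)V(N) syllable (only a nasal (/m/, /n/, or /ŋ/) is licensed in coda position; onsets are limited to one consonant).
Epenthesis after each stranded consonant: /f/ → /fe/, /ŋ/ → /ŋe/, /k/ → /ke/, /d/ → /de/, /b/ → /be/.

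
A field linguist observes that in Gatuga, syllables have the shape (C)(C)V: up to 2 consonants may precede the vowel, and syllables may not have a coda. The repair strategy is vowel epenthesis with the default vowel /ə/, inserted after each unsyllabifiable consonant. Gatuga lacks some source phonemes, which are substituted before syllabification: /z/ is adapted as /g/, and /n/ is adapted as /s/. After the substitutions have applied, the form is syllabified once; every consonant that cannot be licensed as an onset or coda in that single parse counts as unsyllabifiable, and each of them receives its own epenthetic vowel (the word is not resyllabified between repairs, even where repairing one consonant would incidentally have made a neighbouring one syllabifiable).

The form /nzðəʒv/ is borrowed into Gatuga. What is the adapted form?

Substitution: /n/ → /s/, /z/ → /g/, giving /sgðəʒv/.
Syllabifying with onset maximization leaves /s/, /ʒ/, /v/ stranded (no codas are permitted; onsets may contain at most 2 consonants).
Epenthesis after each stranded consonant: /s/ → /sə/, /ʒ/ → /ʒə/, /v/ → /və/.

səgðəʒəvə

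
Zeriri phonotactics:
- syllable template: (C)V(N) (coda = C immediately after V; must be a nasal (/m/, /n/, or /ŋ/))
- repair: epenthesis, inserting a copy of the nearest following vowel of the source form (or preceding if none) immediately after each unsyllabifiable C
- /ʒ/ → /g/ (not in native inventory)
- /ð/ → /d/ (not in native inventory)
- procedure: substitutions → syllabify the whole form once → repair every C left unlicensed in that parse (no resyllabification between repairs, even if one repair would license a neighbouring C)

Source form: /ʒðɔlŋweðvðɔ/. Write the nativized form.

Substitution: /ʒ/ → /g/, /ð/ → /d/, giving /gdɔlŋwedvdɔ/.
The consonants /g/, /l/, /ŋ/, /d/, /v/ cannot be parsed into a legal (C)V(N) syllable (only a nasal (/m/, /n/, or /ŋ/) is licensed in coda position; onsets are limited to one consonant).
Epenthesis after each stranded consonant: /g/ → /gɔ/, /l/ → /le/, /ŋ/ → /ŋe/, /d/ → /dɔ/, /v/ → /vɔ/.

gɔdɔleŋewedɔvɔdɔ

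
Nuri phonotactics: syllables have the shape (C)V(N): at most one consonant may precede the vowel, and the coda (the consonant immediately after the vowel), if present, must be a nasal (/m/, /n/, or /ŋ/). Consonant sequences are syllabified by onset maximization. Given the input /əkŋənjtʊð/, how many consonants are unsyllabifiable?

3

Under (C)V(N), the unsyllabifiable consonants are /k/, /j/, /ð/ (only a nasal (/m/, /n/, or /ŋ/) is licensed in coda position; onsets are limited to one consonant).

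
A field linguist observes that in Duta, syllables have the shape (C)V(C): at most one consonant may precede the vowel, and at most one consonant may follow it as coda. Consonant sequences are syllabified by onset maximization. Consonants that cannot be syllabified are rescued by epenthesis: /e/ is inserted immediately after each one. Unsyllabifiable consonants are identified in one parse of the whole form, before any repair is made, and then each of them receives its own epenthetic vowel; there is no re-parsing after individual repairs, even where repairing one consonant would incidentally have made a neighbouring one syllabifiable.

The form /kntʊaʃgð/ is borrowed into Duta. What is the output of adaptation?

kenetʊaʃgeðe

Under (C)V(C), the unsyllabifiable consonants are /k/, /n/, /g/, /ð/ (at most one coda consonant is licensed; onsets are limited to one consonant).
Each unlicensed consonant becomes the onset of a new syllable: /k/ → /ke/, /n/ → /ne/, /g/ → /ge/, /ð/ → /ðe/.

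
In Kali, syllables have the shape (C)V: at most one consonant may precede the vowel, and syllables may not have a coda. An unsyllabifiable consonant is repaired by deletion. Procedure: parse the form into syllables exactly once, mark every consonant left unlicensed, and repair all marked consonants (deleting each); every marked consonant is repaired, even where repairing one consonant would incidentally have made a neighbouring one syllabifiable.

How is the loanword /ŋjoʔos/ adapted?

The consonants /ŋ/, /s/ cannot be parsed into a legal (C)V syllable (no codas are permitted; onsets are limited to one consonant).
Deleting the stranded consonants removes /ŋ/, /s/.

joʔo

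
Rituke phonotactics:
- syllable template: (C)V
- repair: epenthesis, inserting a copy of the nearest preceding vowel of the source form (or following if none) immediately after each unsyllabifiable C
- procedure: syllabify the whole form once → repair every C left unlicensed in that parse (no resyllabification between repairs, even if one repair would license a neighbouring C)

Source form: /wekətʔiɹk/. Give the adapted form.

wekətəʔiɹiki

Under (C)V, the unsyllabifiable consonants are /t/, /ɹ/, /k/ (no codas are permitted; onsets are limited to one consonant).
Epenthesis after each stranded consonant: /t/ → /tə/, /ɹ/ → /ɹi/, /k/ → /ki/.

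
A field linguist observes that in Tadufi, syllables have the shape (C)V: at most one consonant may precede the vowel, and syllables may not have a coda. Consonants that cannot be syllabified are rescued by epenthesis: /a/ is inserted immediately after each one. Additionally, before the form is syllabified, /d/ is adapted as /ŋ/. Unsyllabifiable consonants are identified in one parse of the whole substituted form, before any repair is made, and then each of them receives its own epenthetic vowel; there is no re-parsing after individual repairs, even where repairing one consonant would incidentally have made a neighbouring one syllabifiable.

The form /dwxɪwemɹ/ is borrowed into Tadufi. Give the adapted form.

Substitution: /d/ → /ŋ/, giving /ŋwxɪwemɹ/.
The consonants /ŋ/, /w/, /m/, /ɹ/ cannot be parsed into a legal (C)V syllable (no codas are permitted; onsets are limited to one consonant).
Inserting the epenthetic vowel yields /ŋ/ → /ŋa/, /w/ → /wa/, /m/ → /ma/, /ɹ/ → /ɹa/.

ŋawaxɪwemaɹa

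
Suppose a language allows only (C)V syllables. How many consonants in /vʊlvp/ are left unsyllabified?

3

The consonants /l/, /v/, /p/ cannot be parsed into a legal (C)V syllable (no codas are permitted; onsets are limited to one consonant).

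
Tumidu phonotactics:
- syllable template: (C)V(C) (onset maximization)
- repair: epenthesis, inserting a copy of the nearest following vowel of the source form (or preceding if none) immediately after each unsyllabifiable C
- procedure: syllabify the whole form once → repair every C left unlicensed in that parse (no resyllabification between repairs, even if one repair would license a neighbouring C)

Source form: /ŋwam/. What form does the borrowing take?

ŋawam

Under (C)V(C), the unsyllabifiable consonants are /ŋ/ (at most one coda consonant is licensed; onsets are limited to one consonant).
Inserting the epenthetic vowel yields /ŋ/ → /ŋa/.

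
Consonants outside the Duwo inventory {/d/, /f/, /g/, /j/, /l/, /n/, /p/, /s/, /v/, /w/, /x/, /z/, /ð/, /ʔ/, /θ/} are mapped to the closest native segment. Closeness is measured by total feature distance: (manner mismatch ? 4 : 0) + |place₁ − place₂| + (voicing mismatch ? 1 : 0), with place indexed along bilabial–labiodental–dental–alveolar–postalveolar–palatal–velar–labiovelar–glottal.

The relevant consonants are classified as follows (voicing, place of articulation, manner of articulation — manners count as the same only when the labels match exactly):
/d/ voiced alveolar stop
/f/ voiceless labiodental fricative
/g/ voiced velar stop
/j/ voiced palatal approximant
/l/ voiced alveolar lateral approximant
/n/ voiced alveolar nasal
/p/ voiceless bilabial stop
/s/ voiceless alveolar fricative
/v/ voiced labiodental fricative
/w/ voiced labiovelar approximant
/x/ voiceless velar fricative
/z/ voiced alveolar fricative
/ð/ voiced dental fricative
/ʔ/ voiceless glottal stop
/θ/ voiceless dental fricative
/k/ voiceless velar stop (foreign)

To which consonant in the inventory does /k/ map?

g

/g/ is closest: same manner (stop), place distance 0 (velar→velar), voicing differs (+1); total 1. Next closest is /ʔ/ at distance 2.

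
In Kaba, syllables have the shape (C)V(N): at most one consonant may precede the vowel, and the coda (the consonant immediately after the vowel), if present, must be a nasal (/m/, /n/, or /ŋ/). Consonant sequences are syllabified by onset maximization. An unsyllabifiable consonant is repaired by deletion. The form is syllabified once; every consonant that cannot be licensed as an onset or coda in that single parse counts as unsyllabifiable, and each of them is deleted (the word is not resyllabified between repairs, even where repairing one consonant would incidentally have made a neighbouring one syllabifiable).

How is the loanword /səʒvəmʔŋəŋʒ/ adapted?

Under (C)V(N), the unsyllabifiable consonants are /ʒ/, /ʔ/, /ʒ/ (only a nasal (/m/, /n/, or /ŋ/) is licensed in coda position; onsets are limited to one consonant).
Deletion applies to /ʒ/, /ʔ/, /ʒ/.

səvəmŋəŋ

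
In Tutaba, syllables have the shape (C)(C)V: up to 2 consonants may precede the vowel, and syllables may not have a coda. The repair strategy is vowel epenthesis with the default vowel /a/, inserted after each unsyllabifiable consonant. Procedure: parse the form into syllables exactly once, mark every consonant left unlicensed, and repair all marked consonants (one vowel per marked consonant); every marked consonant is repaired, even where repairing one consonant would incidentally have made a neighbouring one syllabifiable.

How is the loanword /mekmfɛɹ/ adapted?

Syllabifying with onset maximization leaves /k/, /ɹ/ stranded (no codas are permitted; onsets may contain at most 2 consonants).
Inserting the epenthetic vowel yields /k/ → /ka/, /ɹ/ → /ɹa/.

mekamfɛɹa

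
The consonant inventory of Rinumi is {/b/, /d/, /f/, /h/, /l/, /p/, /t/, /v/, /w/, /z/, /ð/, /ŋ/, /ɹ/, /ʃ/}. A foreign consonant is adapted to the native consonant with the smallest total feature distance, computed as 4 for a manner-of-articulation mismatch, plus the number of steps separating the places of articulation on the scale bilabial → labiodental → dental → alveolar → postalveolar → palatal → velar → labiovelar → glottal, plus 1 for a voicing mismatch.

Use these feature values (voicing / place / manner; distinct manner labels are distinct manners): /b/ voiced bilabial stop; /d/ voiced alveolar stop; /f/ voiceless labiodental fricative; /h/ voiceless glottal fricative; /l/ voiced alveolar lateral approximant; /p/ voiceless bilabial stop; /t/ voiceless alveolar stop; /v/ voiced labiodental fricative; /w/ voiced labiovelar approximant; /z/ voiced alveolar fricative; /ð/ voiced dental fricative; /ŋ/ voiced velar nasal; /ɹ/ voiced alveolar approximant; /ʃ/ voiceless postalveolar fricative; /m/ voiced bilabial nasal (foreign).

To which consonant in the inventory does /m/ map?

/b/ is closest: manner differs (nasal→stop, +4), place distance 0 (bilabial→bilabial), same voicing; total 4. Next closest is /p/ at distance 5.

b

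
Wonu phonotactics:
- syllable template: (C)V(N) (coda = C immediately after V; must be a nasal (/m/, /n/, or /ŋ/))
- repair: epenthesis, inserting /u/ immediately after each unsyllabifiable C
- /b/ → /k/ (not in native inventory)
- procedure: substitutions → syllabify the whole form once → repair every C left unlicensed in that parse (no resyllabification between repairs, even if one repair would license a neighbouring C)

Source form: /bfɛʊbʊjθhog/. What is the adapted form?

kufɛʊkʊjuθuhogu

Substitution: /b/ → /k/, giving /kfɛʊkʊjθhog/.
Syllabifying with onset maximization leaves /k/, /j/, /θ/, /g/ stranded (only a nasal (/m/, /n/, or /ŋ/) is licensed in coda position; onsets are limited to one consonant).
Epenthesis after each stranded consonant: /k/ → /ku/, /j/ → /ju/, /θ/ → /θu/, /g/ → /gu/.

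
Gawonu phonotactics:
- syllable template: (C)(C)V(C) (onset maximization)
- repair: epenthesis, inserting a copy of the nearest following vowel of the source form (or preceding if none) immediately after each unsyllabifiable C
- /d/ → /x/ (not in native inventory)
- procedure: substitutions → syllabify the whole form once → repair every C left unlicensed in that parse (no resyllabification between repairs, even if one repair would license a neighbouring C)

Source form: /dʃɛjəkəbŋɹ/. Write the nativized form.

Substitution: /d/ → /x/, giving /xʃɛjəkəbŋɹ/.
Syllabifying with onset maximization leaves /ŋ/, /ɹ/ stranded (at most one coda consonant is licensed; onsets may contain at most 2 consonants).
Epenthesis after each stranded consonant: /ŋ/ → /ŋə/, /ɹ/ → /ɹə/.

xʃɛjəkəbŋəɹə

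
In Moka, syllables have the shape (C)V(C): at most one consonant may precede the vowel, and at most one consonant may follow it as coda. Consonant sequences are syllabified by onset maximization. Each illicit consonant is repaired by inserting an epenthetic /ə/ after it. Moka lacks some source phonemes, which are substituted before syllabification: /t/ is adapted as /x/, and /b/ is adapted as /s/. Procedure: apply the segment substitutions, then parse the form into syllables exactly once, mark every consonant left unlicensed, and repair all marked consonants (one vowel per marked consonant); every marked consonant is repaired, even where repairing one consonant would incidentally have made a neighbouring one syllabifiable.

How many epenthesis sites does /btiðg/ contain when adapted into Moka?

After substitution the input is /sxiðg/.
The unsyllabifiable consonants are /s/, /g/; each receives one epenthetic vowel.

2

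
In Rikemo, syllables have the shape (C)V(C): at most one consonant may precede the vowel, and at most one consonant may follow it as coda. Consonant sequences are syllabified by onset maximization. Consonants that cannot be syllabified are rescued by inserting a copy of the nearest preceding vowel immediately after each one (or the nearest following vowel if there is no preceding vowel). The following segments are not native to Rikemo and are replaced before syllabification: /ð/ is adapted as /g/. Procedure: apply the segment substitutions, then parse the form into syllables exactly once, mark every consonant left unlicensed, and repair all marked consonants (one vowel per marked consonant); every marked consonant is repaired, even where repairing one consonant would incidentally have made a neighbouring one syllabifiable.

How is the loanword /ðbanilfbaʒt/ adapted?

Substitution: /ð/ → /g/, giving /gbanilfbaʒt/.
Under (C)V(C), the unsyllabifiable consonants are /g/, /f/, /t/ (at most one coda consonant is licensed; onsets are limited to one consonant).
Each unlicensed consonant becomes the onset of a new syllable: /g/ → /ga/, /f/ → /fi/, /t/ → /ta/.

gabanilfibaʒta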